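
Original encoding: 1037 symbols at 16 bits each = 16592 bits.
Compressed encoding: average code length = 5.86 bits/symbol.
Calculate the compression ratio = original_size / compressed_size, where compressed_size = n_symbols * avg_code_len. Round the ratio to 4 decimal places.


original_size = n_symbols * orig_bits = 1037 * 16 = 16592 bits
compressed_size = n_symbols * avg_code_len = 1037 * 5.86 = 6076.82 bits
ratio = original_size / compressed_size = 16592 / 6076.82 = 2.7304

Compression ratio = 2.7304


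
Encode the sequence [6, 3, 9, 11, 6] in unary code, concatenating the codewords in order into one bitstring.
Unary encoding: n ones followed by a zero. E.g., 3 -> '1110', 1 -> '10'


Encode each number as n ones followed by a terminating 0:
  6 -> 1111110 (7 bits)
  3 -> 1110 (4 bits)
  9 -> 1111111110 (10 bits)
  11 -> 111111111110 (12 bits)
  6 -> 1111110 (7 bits)
Total length = 7 + 4 + 10 + 12 + 7 = 40 bits.

Unary([6, 3, 9, 11, 6]) = 1111110111011111111101111111111101111110 (40 bits)


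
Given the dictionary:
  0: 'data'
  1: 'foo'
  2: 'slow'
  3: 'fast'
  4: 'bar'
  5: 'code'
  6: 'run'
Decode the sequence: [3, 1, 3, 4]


Look up each index in the dictionary:
  3 -> 'fast'
  1 -> 'foo'
  3 -> 'fast'
  4 -> 'bar'

Decoded: "fast foo fast bar"


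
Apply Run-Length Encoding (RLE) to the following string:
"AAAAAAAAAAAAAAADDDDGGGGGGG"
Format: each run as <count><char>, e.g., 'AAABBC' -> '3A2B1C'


Scanning runs left to right:
  i=0: run of 'A' x 15 -> '15A'
  i=15: run of 'D' x 4 -> '4D'
  i=19: run of 'G' x 7 -> '7G'

RLE = 15A4D7G


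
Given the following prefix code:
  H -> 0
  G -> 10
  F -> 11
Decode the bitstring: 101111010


Decoding step by step:
Bits 10 -> G
Bits 11 -> F
Bits 11 -> F
Bits 0 -> H
Bits 10 -> G


Decoded message: GFFHG


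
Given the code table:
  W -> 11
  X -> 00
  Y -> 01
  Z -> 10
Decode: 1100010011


Decoding:
11 -> W
00 -> X
01 -> Y
00 -> X
11 -> W


Result: WXYXW


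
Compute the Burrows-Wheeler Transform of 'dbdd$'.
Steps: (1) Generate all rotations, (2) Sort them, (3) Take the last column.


Rotations (sorted):
  0: $dbdd -> last char: d
  1: bdd$d -> last char: d
  2: d$dbd -> last char: d
  3: dbdd$ -> last char: $
  4: dd$db -> last char: b


BWT = ddd$b


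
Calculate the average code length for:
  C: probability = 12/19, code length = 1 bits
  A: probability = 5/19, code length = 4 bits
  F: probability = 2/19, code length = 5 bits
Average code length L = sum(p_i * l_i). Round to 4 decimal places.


Weighted contributions p_i * l_i:
  C: (12/19) * 1 = 12/19
  A: (5/19) * 4 = 20/19
  F: (2/19) * 5 = 10/19
Sum = (12 + 20 + 10)/19 = 42/19

L = 42/19 = 2.2105 bits/symbol


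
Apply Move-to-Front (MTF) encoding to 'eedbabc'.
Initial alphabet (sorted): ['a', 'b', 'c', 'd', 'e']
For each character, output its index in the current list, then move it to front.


MTF encoding:
'e': index 4 in ['a', 'b', 'c', 'd', 'e'] -> ['e', 'a', 'b', 'c', 'd']
'e': index 0 in ['e', 'a', 'b', 'c', 'd'] -> ['e', 'a', 'b', 'c', 'd']
'd': index 4 in ['e', 'a', 'b', 'c', 'd'] -> ['d', 'e', 'a', 'b', 'c']
'b': index 3 in ['d', 'e', 'a', 'b', 'c'] -> ['b', 'd', 'e', 'a', 'c']
'a': index 3 in ['b', 'd', 'e', 'a', 'c'] -> ['a', 'b', 'd', 'e', 'c']
'b': index 1 in ['a', 'b', 'd', 'e', 'c'] -> ['b', 'a', 'd', 'e', 'c']
'c': index 4 in ['b', 'a', 'd', 'e', 'c'] -> ['c', 'b', 'a', 'd', 'e']


Output: [4, 0, 4, 3, 3, 1, 4]


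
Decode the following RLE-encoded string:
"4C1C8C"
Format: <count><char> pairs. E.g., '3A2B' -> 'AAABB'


Expanding each <count><char> pair:
  4C -> 'CCCC'
  1C -> 'C'
  8C -> 'CCCCCCCC'

Decoded = CCCCCCCCCCCCC


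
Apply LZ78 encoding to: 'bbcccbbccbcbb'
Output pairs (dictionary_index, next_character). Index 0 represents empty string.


LZ78 encoding steps:
Dictionary: {0: ''}
Step 1: w='' (idx 0), next='b' -> output (0, 'b'), add 'b' as idx 1
Step 2: w='b' (idx 1), next='c' -> output (1, 'c'), add 'bc' as idx 2
Step 3: w='' (idx 0), next='c' -> output (0, 'c'), add 'c' as idx 3
Step 4: w='c' (idx 3), next='b' -> output (3, 'b'), add 'cb' as idx 4
Step 5: w='bc' (idx 2), next='c' -> output (2, 'c'), add 'bcc' as idx 5
Step 6: w='bc' (idx 2), next='b' -> output (2, 'b'), add 'bcb' as idx 6
Step 7: w='b' (idx 1), end of input -> output (1, '')


Encoded: [(0, 'b'), (1, 'c'), (0, 'c'), (3, 'b'), (2, 'c'), (2, 'b'), (1, '')]


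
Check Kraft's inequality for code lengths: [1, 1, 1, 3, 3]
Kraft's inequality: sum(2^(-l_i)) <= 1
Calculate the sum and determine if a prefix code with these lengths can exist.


Sum = 2^(-1) + 2^(-1) + 2^(-1) + 2^(-3) + 2^(-3)
    = 0.5 + 0.5 + 0.5 + 0.125 + 0.125
    = 14/8 = 1.75
Since 1.75 > 1, Kraft's inequality is NOT satisfied.
A prefix code with these lengths CANNOT exist.

Kraft sum = 1.75. Not satisfied.


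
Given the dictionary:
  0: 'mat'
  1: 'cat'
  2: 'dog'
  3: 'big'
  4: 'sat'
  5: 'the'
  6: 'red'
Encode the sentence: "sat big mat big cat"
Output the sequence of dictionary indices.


Look up each word in the dictionary:
  'sat' -> 4
  'big' -> 3
  'mat' -> 0
  'big' -> 3
  'cat' -> 1

Encoded: [4, 3, 0, 3, 1]


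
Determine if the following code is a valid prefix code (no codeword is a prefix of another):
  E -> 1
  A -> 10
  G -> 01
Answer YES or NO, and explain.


Checking each pair (does one codeword prefix another?):
  E='1' vs A='10': prefix -- VIOLATION

NO -- this is NOT a valid prefix code. E (1) is a prefix of A (10).


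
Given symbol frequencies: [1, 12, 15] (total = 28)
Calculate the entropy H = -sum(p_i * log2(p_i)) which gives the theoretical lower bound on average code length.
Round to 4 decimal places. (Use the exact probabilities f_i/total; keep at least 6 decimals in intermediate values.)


Per-symbol terms -p_i * log2(p_i) with p_i = f_i/28:
  p = 1/28 = 0.035714: log2(p) = -4.807355, -p*log2(p) = 0.171691
  p = 12/28 = 0.428571: log2(p) = -1.222392, -p*log2(p) = 0.523882
  p = 15/28 = 0.535714: log2(p) = -0.900464, -p*log2(p) = 0.482392
H = 0.171691 + 0.523882 + 0.482392 = 1.177965

H = 1.178 bits/symbol


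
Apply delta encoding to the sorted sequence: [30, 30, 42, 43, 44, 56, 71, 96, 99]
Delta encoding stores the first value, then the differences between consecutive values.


First value: 30
Deltas:
  30 - 30 = 0
  42 - 30 = 12
  43 - 42 = 1
  44 - 43 = 1
  56 - 44 = 12
  71 - 56 = 15
  96 - 71 = 25
  99 - 96 = 3


Delta encoded: [30, 0, 12, 1, 1, 12, 15, 25, 3]


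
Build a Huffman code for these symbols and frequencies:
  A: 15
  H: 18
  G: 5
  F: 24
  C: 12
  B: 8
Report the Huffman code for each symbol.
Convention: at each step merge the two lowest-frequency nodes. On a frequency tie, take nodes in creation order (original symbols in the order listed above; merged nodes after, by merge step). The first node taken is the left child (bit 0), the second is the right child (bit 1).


Huffman tree construction:
Step 1: Merge G(5) + B(8) = 13
Step 2: Merge C(12) + (G+B)(13) = 25
Step 3: Merge A(15) + H(18) = 33
Step 4: Merge F(24) + (C+(G+B))(25) = 49
Step 5: Merge (A+H)(33) + (F+(C+(G+B)))(49) = 82
Read each symbol's code off the tree from the root (left child = 0, right child = 1).

Codes:
  A: 00 (length 2)
  H: 01 (length 2)
  G: 1110 (length 4)
  F: 10 (length 2)
  C: 110 (length 3)
  B: 1111 (length 4)
Average code length: 202/82 = 2.4634 bits/symbol


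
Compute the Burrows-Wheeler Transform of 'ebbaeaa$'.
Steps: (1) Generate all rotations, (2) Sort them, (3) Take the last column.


Rotations (sorted):
  0: $ebbaeaa -> last char: a
  1: a$ebbaea -> last char: a
  2: aa$ebbae -> last char: e
  3: aeaa$ebb -> last char: b
  4: baeaa$eb -> last char: b
  5: bbaeaa$e -> last char: e
  6: eaa$ebba -> last char: a
  7: ebbaeaa$ -> last char: $


BWT = aaebbea$


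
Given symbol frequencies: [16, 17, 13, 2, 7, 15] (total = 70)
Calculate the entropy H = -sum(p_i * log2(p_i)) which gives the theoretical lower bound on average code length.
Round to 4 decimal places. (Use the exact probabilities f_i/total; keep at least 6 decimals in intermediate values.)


Per-symbol terms -p_i * log2(p_i) with p_i = f_i/70:
  p = 16/70 = 0.228571: log2(p) = -2.129283, -p*log2(p) = 0.486693
  p = 17/70 = 0.242857: log2(p) = -2.041820, -p*log2(p) = 0.495871
  p = 13/70 = 0.185714: log2(p) = -2.428843, -p*log2(p) = 0.451071
  p = 2/70 = 0.028571: log2(p) = -5.129283, -p*log2(p) = 0.146551
  p = 7/70 = 0.100000: log2(p) = -3.321928, -p*log2(p) = 0.332193
  p = 15/70 = 0.214286: log2(p) = -2.222392, -p*log2(p) = 0.476227
H = 0.486693 + 0.495871 + 0.451071 + 0.146551 + 0.332193 + 0.476227 = 2.388606

H = 2.3886 bits/symbol


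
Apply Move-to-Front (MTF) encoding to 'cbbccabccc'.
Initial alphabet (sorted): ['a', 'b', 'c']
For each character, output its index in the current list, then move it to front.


MTF encoding:
'c': index 2 in ['a', 'b', 'c'] -> ['c', 'a', 'b']
'b': index 2 in ['c', 'a', 'b'] -> ['b', 'c', 'a']
'b': index 0 in ['b', 'c', 'a'] -> ['b', 'c', 'a']
'c': index 1 in ['b', 'c', 'a'] -> ['c', 'b', 'a']
'c': index 0 in ['c', 'b', 'a'] -> ['c', 'b', 'a']
'a': index 2 in ['c', 'b', 'a'] -> ['a', 'c', 'b']
'b': index 2 in ['a', 'c', 'b'] -> ['b', 'a', 'c']
'c': index 2 in ['b', 'a', 'c'] -> ['c', 'b', 'a']
'c': index 0 in ['c', 'b', 'a'] -> ['c', 'b', 'a']
'c': index 0 in ['c', 'b', 'a'] -> ['c', 'b', 'a']


Output: [2, 2, 0, 1, 0, 2, 2, 2, 0, 0]


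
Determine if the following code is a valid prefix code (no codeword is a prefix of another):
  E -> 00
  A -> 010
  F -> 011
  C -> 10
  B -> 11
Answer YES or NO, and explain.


Checking each pair (does one codeword prefix another?):
  E='00' vs A='010': no prefix
  E='00' vs F='011': no prefix
  E='00' vs C='10': no prefix
  E='00' vs B='11': no prefix
  A='010' vs E='00': no prefix
  A='010' vs F='011': no prefix
  A='010' vs C='10': no prefix
  A='010' vs B='11': no prefix
  F='011' vs E='00': no prefix
  F='011' vs A='010': no prefix
  F='011' vs C='10': no prefix
  F='011' vs B='11': no prefix
  C='10' vs E='00': no prefix
  C='10' vs A='010': no prefix
  C='10' vs F='011': no prefix
  C='10' vs B='11': no prefix
  B='11' vs E='00': no prefix
  B='11' vs A='010': no prefix
  B='11' vs F='011': no prefix
  B='11' vs C='10': no prefix
No violation found over all pairs.

YES -- this is a valid prefix code. No codeword is a prefix of any other codeword.


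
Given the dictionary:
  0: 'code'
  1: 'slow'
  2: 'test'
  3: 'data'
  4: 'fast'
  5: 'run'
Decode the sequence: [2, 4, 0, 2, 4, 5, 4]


Look up each index in the dictionary:
  2 -> 'test'
  4 -> 'fast'
  0 -> 'code'
  2 -> 'test'
  4 -> 'fast'
  5 -> 'run'
  4 -> 'fast'

Decoded: "test fast code test fast run fast"


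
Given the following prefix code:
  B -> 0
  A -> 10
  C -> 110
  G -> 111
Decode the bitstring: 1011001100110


Decoding step by step:
Bits 10 -> A
Bits 110 -> C
Bits 0 -> B
Bits 110 -> C
Bits 0 -> B
Bits 110 -> C


Decoded message: ACBCBC


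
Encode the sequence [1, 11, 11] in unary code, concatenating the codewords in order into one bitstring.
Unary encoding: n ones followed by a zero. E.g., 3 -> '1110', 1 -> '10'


Encode each number as n ones followed by a terminating 0:
  1 -> 10 (2 bits)
  11 -> 111111111110 (12 bits)
  11 -> 111111111110 (12 bits)
Total length = 2 + 12 + 12 = 26 bits.

Unary([1, 11, 11]) = 10111111111110111111111110 (26 bits)


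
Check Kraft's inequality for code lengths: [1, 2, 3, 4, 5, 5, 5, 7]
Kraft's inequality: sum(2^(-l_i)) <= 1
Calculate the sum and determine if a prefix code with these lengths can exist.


Sum = 2^(-1) + 2^(-2) + 2^(-3) + 2^(-4) + 2^(-5) + 2^(-5) + 2^(-5) + 2^(-7)
    = 0.5 + 0.25 + 0.125 + 0.0625 + 0.03125 + 0.03125 + 0.03125 + 0.0078125
    = 133/128 = 1.0390625
Since 1.0390625 > 1, Kraft's inequality is NOT satisfied.
A prefix code with these lengths CANNOT exist.

Kraft sum = 1.0390625. Not satisfied.


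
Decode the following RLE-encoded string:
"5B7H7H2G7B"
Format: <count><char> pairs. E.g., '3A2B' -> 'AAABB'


Expanding each <count><char> pair:
  5B -> 'BBBBB'
  7H -> 'HHHHHHH'
  7H -> 'HHHHHHH'
  2G -> 'GG'
  7B -> 'BBBBBBB'

Decoded = BBBBBHHHHHHHHHHHHHHGGBBBBBBB


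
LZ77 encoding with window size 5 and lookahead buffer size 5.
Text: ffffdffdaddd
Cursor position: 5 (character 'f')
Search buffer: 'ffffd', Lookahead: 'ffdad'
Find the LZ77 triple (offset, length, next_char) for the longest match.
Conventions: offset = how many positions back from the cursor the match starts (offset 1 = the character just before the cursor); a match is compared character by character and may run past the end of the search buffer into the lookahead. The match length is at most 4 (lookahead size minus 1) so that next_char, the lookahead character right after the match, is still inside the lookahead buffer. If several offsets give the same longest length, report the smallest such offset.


Try each offset into the search buffer:
  offset=1 (pos 4, char 'd'): match length 0
  offset=2 (pos 3, char 'f'): match length 1
  offset=3 (pos 2, char 'f'): match length 3
  offset=4 (pos 1, char 'f'): match length 2
  offset=5 (pos 0, char 'f'): match length 2
Longest match has length 3 at offset 3.
next_char = character at position 5 + 3 = 8 -> 'a'

Best match: offset=3, length=3 (matching 'ffd' starting at position 2)
LZ77 triple: (3, 3, 'a')


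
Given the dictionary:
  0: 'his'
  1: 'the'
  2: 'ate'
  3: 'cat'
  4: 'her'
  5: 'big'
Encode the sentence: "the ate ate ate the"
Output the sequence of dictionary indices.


Look up each word in the dictionary:
  'the' -> 1
  'ate' -> 2
  'ate' -> 2
  'ate' -> 2
  'the' -> 1

Encoded: [1, 2, 2, 2, 1]


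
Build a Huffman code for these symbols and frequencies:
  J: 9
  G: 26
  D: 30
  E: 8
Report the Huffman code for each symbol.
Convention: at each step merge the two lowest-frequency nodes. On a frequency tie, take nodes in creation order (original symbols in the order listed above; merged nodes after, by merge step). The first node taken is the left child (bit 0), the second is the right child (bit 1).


Huffman tree construction:
Step 1: Merge E(8) + J(9) = 17
Step 2: Merge (E+J)(17) + G(26) = 43
Step 3: Merge D(30) + ((E+J)+G)(43) = 73
Read each symbol's code off the tree from the root (left child = 0, right child = 1).

Codes:
  J: 101 (length 3)
  G: 11 (length 2)
  D: 0 (length 1)
  E: 100 (length 3)
Average code length: 133/73 = 1.8219 bits/symbol


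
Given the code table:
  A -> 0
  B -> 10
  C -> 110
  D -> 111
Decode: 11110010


Decoding:
111 -> D
10 -> B
0 -> A
10 -> B


Result: DBAB


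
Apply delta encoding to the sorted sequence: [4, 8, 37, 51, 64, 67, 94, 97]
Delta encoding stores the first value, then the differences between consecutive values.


First value: 4
Deltas:
  8 - 4 = 4
  37 - 8 = 29
  51 - 37 = 14
  64 - 51 = 13
  67 - 64 = 3
  94 - 67 = 27
  97 - 94 = 3


Delta encoded: [4, 4, 29, 14, 13, 3, 27, 3]


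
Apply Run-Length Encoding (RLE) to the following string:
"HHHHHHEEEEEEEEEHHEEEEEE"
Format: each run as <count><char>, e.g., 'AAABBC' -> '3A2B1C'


Scanning runs left to right:
  i=0: run of 'H' x 6 -> '6H'
  i=6: run of 'E' x 9 -> '9E'
  i=15: run of 'H' x 2 -> '2H'
  i=17: run of 'E' x 6 -> '6E'

RLE = 6H9E2H6E


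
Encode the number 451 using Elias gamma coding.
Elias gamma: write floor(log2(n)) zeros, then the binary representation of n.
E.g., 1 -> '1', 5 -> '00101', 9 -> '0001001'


num_bits = floor(log2(451)) + 1 = 9
leading_zeros = num_bits - 1 = 8
binary(451) = 111000011

Elias gamma(451) = '00000000' + '111000011' = 00000000111000011 (17 bits)


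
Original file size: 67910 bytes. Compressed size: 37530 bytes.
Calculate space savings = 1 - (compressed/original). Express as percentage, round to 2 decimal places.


ratio = compressed/original = 37530/67910 = 0.552643
savings = 1 - ratio = 1 - 0.552643 = 0.447357
as a percentage: 0.447357 * 100 = 44.74%

Space savings = 1 - 37530/67910 = 44.74%


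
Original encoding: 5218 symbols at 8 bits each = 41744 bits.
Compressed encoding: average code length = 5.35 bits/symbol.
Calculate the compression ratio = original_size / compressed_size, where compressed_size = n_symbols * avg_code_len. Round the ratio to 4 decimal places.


original_size = n_symbols * orig_bits = 5218 * 8 = 41744 bits
compressed_size = n_symbols * avg_code_len = 5218 * 5.35 = 27916.3 bits
ratio = original_size / compressed_size = 41744 / 27916.3 = 1.4953

Compression ratio = 1.4953


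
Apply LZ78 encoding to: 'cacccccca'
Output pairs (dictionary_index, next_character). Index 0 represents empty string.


LZ78 encoding steps:
Dictionary: {0: ''}
Step 1: w='' (idx 0), next='c' -> output (0, 'c'), add 'c' as idx 1
Step 2: w='' (idx 0), next='a' -> output (0, 'a'), add 'a' as idx 2
Step 3: w='c' (idx 1), next='c' -> output (1, 'c'), add 'cc' as idx 3
Step 4: w='cc' (idx 3), next='c' -> output (3, 'c'), add 'ccc' as idx 4
Step 5: w='c' (idx 1), next='a' -> output (1, 'a'), add 'ca' as idx 5


Encoded: [(0, 'c'), (0, 'a'), (1, 'c'), (3, 'c'), (1, 'a')]


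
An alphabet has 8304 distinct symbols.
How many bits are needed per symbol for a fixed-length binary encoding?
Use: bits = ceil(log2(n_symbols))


log2(8304) = 13.0196
Bracket: 2^13 = 8192 < 8304 <= 2^14 = 16384
So ceil(log2(8304)) = 14

bits = ceil(log2(8304)) = ceil(13.0196) = 14 bits


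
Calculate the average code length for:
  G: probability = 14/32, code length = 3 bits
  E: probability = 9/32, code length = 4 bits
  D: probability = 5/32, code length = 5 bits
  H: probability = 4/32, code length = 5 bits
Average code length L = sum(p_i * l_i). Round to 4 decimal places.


Weighted contributions p_i * l_i:
  G: (14/32) * 3 = 42/32
  E: (9/32) * 4 = 36/32
  D: (5/32) * 5 = 25/32
  H: (4/32) * 5 = 20/32
Sum = (42 + 36 + 25 + 20)/32 = 123/32

L = 123/32 = 3.8438 bits/symbol


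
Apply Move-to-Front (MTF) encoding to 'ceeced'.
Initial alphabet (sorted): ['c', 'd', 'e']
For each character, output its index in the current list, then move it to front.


MTF encoding:
'c': index 0 in ['c', 'd', 'e'] -> ['c', 'd', 'e']
'e': index 2 in ['c', 'd', 'e'] -> ['e', 'c', 'd']
'e': index 0 in ['e', 'c', 'd'] -> ['e', 'c', 'd']
'c': index 1 in ['e', 'c', 'd'] -> ['c', 'e', 'd']
'e': index 1 in ['c', 'e', 'd'] -> ['e', 'c', 'd']
'd': index 2 in ['e', 'c', 'd'] -> ['d', 'e', 'c']


Output: [0, 2, 0, 1, 1, 2]


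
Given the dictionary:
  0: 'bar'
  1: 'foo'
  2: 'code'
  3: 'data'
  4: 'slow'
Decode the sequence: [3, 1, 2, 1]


Look up each index in the dictionary:
  3 -> 'data'
  1 -> 'foo'
  2 -> 'code'
  1 -> 'foo'

Decoded: "data foo code foo"


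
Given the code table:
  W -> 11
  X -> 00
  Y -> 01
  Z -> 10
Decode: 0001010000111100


Decoding:
00 -> X
01 -> Y
01 -> Y
00 -> X
00 -> X
11 -> W
11 -> W
00 -> X


Result: XYYXXWWX


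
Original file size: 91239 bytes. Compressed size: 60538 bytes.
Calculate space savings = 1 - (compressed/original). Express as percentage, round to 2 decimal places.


ratio = compressed/original = 60538/91239 = 0.66351
savings = 1 - ratio = 1 - 0.66351 = 0.33649
as a percentage: 0.33649 * 100 = 33.65%

Space savings = 1 - 60538/91239 = 33.65%


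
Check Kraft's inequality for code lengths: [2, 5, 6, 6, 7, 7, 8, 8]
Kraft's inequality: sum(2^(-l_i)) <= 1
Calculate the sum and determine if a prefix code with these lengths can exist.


Sum = 2^(-2) + 2^(-5) + 2^(-6) + 2^(-6) + 2^(-7) + 2^(-7) + 2^(-8) + 2^(-8)
    = 0.25 + 0.03125 + 0.015625 + 0.015625 + 0.0078125 + 0.0078125 + 0.00390625 + 0.00390625
    = 86/256 = 0.3359375
Since 0.3359375 <= 1, Kraft's inequality IS satisfied.
A prefix code with these lengths CAN exist.

Kraft sum = 0.3359375. Satisfied.


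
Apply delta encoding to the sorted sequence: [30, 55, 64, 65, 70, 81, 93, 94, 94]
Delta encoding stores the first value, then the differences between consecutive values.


First value: 30
Deltas:
  55 - 30 = 25
  64 - 55 = 9
  65 - 64 = 1
  70 - 65 = 5
  81 - 70 = 11
  93 - 81 = 12
  94 - 93 = 1
  94 - 94 = 0


Delta encoded: [30, 25, 9, 1, 5, 11, 12, 1, 0]


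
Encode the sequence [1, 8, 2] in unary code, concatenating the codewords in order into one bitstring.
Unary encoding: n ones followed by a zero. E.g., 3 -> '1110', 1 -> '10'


Encode each number as n ones followed by a terminating 0:
  1 -> 10 (2 bits)
  8 -> 111111110 (9 bits)
  2 -> 110 (3 bits)
Total length = 2 + 9 + 3 = 14 bits.

Unary([1, 8, 2]) = 10111111110110 (14 bits)


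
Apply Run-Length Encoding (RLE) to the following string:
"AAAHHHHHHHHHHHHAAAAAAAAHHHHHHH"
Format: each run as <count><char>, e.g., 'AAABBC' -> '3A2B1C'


Scanning runs left to right:
  i=0: run of 'A' x 3 -> '3A'
  i=3: run of 'H' x 12 -> '12H'
  i=15: run of 'A' x 8 -> '8A'
  i=23: run of 'H' x 7 -> '7H'

RLE = 3A12H8A7H


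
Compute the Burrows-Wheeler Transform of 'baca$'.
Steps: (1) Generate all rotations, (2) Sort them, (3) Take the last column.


Rotations (sorted):
  0: $baca -> last char: a
  1: a$bac -> last char: c
  2: aca$b -> last char: b
  3: baca$ -> last char: $
  4: ca$ba -> last char: a


BWT = acb$a


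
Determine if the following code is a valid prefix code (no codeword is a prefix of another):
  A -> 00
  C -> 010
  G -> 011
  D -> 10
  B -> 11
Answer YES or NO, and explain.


Checking each pair (does one codeword prefix another?):
  A='00' vs C='010': no prefix
  A='00' vs G='011': no prefix
  A='00' vs D='10': no prefix
  A='00' vs B='11': no prefix
  C='010' vs A='00': no prefix
  C='010' vs G='011': no prefix
  C='010' vs D='10': no prefix
  C='010' vs B='11': no prefix
  G='011' vs A='00': no prefix
  G='011' vs C='010': no prefix
  G='011' vs D='10': no prefix
  G='011' vs B='11': no prefix
  D='10' vs A='00': no prefix
  D='10' vs C='010': no prefix
  D='10' vs G='011': no prefix
  D='10' vs B='11': no prefix
  B='11' vs A='00': no prefix
  B='11' vs C='010': no prefix
  B='11' vs G='011': no prefix
  B='11' vs D='10': no prefix
No violation found over all pairs.

YES -- this is a valid prefix code. No codeword is a prefix of any other codeword.


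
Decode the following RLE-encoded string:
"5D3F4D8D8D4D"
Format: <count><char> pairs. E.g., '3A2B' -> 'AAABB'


Expanding each <count><char> pair:
  5D -> 'DDDDD'
  3F -> 'FFF'
  4D -> 'DDDD'
  8D -> 'DDDDDDDD'
  8D -> 'DDDDDDDD'
  4D -> 'DDDD'

Decoded = DDDDDFFFDDDDDDDDDDDDDDDDDDDDDDDD


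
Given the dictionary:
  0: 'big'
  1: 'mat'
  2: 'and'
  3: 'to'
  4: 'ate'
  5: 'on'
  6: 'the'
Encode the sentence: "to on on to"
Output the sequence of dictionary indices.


Look up each word in the dictionary:
  'to' -> 3
  'on' -> 5
  'on' -> 5
  'to' -> 3

Encoded: [3, 5, 5, 3]


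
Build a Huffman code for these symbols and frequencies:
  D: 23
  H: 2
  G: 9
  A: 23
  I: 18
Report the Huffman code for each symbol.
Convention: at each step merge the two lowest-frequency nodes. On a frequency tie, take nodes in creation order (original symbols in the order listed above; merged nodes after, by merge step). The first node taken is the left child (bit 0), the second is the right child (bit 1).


Huffman tree construction:
Step 1: Merge H(2) + G(9) = 11
Step 2: Merge (H+G)(11) + I(18) = 29
Step 3: Merge D(23) + A(23) = 46
Step 4: Merge ((H+G)+I)(29) + (D+A)(46) = 75
Read each symbol's code off the tree from the root (left child = 0, right child = 1).

Codes:
  D: 10 (length 2)
  H: 000 (length 3)
  G: 001 (length 3)
  A: 11 (length 2)
  I: 01 (length 2)
Average code length: 161/75 = 2.1467 bits/symbol


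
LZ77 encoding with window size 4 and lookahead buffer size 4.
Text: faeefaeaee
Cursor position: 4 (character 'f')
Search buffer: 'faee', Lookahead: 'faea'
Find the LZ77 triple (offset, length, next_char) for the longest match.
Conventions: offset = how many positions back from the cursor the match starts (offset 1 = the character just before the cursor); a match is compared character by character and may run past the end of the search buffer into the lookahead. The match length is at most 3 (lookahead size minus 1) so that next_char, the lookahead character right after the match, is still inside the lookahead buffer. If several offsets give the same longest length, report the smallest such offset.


Try each offset into the search buffer:
  offset=1 (pos 3, char 'e'): match length 0
  offset=2 (pos 2, char 'e'): match length 0
  offset=3 (pos 1, char 'a'): match length 0
  offset=4 (pos 0, char 'f'): match length 3
Longest match has length 3 at offset 4.
next_char = character at position 4 + 3 = 7 -> 'a'

Best match: offset=4, length=3 (matching 'fae' starting at position 0)
LZ77 triple: (4, 3, 'a')


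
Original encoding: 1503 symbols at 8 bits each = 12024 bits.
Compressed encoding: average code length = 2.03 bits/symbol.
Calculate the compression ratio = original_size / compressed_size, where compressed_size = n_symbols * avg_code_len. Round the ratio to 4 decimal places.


original_size = n_symbols * orig_bits = 1503 * 8 = 12024 bits
compressed_size = n_symbols * avg_code_len = 1503 * 2.03 = 3051.09 bits
ratio = original_size / compressed_size = 12024 / 3051.09 = 3.9409

Compression ratio = 3.9409


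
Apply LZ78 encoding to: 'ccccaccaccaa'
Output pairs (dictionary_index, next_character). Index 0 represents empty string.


LZ78 encoding steps:
Dictionary: {0: ''}
Step 1: w='' (idx 0), next='c' -> output (0, 'c'), add 'c' as idx 1
Step 2: w='c' (idx 1), next='c' -> output (1, 'c'), add 'cc' as idx 2
Step 3: w='c' (idx 1), next='a' -> output (1, 'a'), add 'ca' as idx 3
Step 4: w='cc' (idx 2), next='a' -> output (2, 'a'), add 'cca' as idx 4
Step 5: w='cca' (idx 4), next='a' -> output (4, 'a'), add 'ccaa' as idx 5


Encoded: [(0, 'c'), (1, 'c'), (1, 'a'), (2, 'a'), (4, 'a')]


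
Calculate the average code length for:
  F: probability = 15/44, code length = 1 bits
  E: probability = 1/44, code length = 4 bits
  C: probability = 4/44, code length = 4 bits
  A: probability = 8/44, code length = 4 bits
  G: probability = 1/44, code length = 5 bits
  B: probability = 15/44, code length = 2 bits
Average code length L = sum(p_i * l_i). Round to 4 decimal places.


Weighted contributions p_i * l_i:
  F: (15/44) * 1 = 15/44
  E: (1/44) * 4 = 4/44
  C: (4/44) * 4 = 16/44
  A: (8/44) * 4 = 32/44
  G: (1/44) * 5 = 5/44
  B: (15/44) * 2 = 30/44
Sum = (15 + 4 + 16 + 32 + 5 + 30)/44 = 102/44

L = 102/44 = 2.3182 bits/symbol


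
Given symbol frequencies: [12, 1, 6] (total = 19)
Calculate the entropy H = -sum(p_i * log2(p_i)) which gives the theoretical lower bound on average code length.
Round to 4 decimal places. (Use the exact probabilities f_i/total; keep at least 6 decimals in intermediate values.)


Per-symbol terms -p_i * log2(p_i) with p_i = f_i/19:
  p = 12/19 = 0.631579: log2(p) = -0.662965, -p*log2(p) = 0.418715
  p = 1/19 = 0.052632: log2(p) = -4.247928, -p*log2(p) = 0.223575
  p = 6/19 = 0.315789: log2(p) = -1.662965, -p*log2(p) = 0.525147
H = 0.418715 + 0.223575 + 0.525147 = 1.167437

H = 1.1674 bits/symbol


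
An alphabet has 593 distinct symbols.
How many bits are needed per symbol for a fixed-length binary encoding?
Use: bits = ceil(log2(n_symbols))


log2(593) = 9.2119
Bracket: 2^9 = 512 < 593 <= 2^10 = 1024
So ceil(log2(593)) = 10

bits = ceil(log2(593)) = ceil(9.2119) = 10 bits


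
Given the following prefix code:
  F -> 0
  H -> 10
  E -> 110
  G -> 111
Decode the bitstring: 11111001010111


Decoding step by step:
Bits 111 -> G
Bits 110 -> E
Bits 0 -> F
Bits 10 -> H
Bits 10 -> H
Bits 111 -> G


Decoded message: GEFHHG


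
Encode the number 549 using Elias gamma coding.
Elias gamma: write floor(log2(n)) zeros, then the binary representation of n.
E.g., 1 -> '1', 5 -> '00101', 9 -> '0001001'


num_bits = floor(log2(549)) + 1 = 10
leading_zeros = num_bits - 1 = 9
binary(549) = 1000100101

Elias gamma(549) = '000000000' + '1000100101' = 0000000001000100101 (19 bits)


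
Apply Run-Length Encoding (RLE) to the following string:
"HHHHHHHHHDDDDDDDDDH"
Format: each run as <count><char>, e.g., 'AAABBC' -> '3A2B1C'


Scanning runs left to right:
  i=0: run of 'H' x 9 -> '9H'
  i=9: run of 'D' x 9 -> '9D'
  i=18: run of 'H' x 1 -> '1H'

RLE = 9H9D1H


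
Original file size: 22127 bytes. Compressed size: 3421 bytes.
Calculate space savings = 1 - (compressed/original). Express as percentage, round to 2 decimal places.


ratio = compressed/original = 3421/22127 = 0.154607
savings = 1 - ratio = 1 - 0.154607 = 0.845393
as a percentage: 0.845393 * 100 = 84.54%

Space savings = 1 - 3421/22127 = 84.54%


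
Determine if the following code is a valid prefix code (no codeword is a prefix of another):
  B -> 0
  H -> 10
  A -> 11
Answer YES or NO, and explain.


Checking each pair (does one codeword prefix another?):
  B='0' vs H='10': no prefix
  B='0' vs A='11': no prefix
  H='10' vs B='0': no prefix
  H='10' vs A='11': no prefix
  A='11' vs B='0': no prefix
  A='11' vs H='10': no prefix
No violation found over all pairs.

YES -- this is a valid prefix code. No codeword is a prefix of any other codeword.


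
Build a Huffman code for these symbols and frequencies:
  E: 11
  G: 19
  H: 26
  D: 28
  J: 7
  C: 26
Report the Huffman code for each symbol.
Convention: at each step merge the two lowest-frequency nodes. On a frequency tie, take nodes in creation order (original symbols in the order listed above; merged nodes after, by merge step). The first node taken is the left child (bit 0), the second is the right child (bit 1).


Huffman tree construction:
Step 1: Merge J(7) + E(11) = 18
Step 2: Merge (J+E)(18) + G(19) = 37
Step 3: Merge H(26) + C(26) = 52
Step 4: Merge D(28) + ((J+E)+G)(37) = 65
Step 5: Merge (H+C)(52) + (D+((J+E)+G))(65) = 117
Read each symbol's code off the tree from the root (left child = 0, right child = 1).

Codes:
  E: 1101 (length 4)
  G: 111 (length 3)
  H: 00 (length 2)
  D: 10 (length 2)
  J: 1100 (length 4)
  C: 01 (length 2)
Average code length: 289/117 = 2.4701 bits/symbol


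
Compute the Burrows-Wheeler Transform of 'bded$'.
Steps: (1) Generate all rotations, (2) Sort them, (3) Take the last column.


Rotations (sorted):
  0: $bded -> last char: d
  1: bded$ -> last char: $
  2: d$bde -> last char: e
  3: ded$b -> last char: b
  4: ed$bd -> last char: d


BWT = d$ebd


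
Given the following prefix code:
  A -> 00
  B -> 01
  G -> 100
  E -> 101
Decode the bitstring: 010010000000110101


Decoding step by step:
Bits 01 -> B
Bits 00 -> A
Bits 100 -> G
Bits 00 -> A
Bits 00 -> A
Bits 01 -> B
Bits 101 -> E
Bits 01 -> B


Decoded message: BAGAABEB


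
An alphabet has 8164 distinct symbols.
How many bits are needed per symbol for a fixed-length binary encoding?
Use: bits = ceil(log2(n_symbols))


log2(8164) = 12.9951
Bracket: 2^12 = 4096 < 8164 <= 2^13 = 8192
So ceil(log2(8164)) = 13

bits = ceil(log2(8164)) = ceil(12.9951) = 13 bits


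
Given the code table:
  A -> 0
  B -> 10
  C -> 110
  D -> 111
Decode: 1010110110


Decoding:
10 -> B
10 -> B
110 -> C
110 -> C


Result: BBCC


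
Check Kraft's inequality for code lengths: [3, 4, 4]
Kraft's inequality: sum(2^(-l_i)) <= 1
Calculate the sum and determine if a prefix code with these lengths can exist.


Sum = 2^(-3) + 2^(-4) + 2^(-4)
    = 0.125 + 0.0625 + 0.0625
    = 4/16 = 0.25
Since 0.25 <= 1, Kraft's inequality IS satisfied.
A prefix code with these lengths CAN exist.

Kraft sum = 0.25. Satisfied.


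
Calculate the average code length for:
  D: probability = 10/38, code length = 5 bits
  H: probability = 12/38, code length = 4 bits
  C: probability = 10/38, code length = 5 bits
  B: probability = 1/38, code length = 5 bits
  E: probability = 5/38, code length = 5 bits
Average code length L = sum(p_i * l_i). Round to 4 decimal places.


Weighted contributions p_i * l_i:
  D: (10/38) * 5 = 50/38
  H: (12/38) * 4 = 48/38
  C: (10/38) * 5 = 50/38
  B: (1/38) * 5 = 5/38
  E: (5/38) * 5 = 25/38
Sum = (50 + 48 + 50 + 5 + 25)/38 = 178/38

L = 178/38 = 4.6842 bits/symbol


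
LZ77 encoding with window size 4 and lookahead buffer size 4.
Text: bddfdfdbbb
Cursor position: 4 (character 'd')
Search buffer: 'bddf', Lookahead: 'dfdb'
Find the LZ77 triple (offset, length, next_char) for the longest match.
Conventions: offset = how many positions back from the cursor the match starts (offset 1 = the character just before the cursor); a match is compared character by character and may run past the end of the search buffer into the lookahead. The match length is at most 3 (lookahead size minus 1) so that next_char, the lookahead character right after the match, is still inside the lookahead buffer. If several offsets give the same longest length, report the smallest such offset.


Try each offset into the search buffer:
  offset=1 (pos 3, char 'f'): match length 0
  offset=2 (pos 2, char 'd'): match length 3
  offset=3 (pos 1, char 'd'): match length 1
  offset=4 (pos 0, char 'b'): match length 0
Longest match has length 3 at offset 2.
next_char = character at position 4 + 3 = 7 -> 'b'

Best match: offset=2, length=3 (matching 'dfd' starting at position 2)
LZ77 triple: (2, 3, 'b')


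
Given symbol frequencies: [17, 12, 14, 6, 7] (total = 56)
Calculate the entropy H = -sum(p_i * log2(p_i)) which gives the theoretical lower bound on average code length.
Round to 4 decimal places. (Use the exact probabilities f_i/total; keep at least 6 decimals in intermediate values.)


Per-symbol terms -p_i * log2(p_i) with p_i = f_i/56:
  p = 17/56 = 0.303571: log2(p) = -1.719892, -p*log2(p) = 0.522110
  p = 12/56 = 0.214286: log2(p) = -2.222392, -p*log2(p) = 0.476227
  p = 14/56 = 0.250000: log2(p) = -2.000000, -p*log2(p) = 0.500000
  p = 6/56 = 0.107143: log2(p) = -3.222392, -p*log2(p) = 0.345256
  p = 7/56 = 0.125000: log2(p) = -3.000000, -p*log2(p) = 0.375000
H = 0.522110 + 0.476227 + 0.500000 + 0.345256 + 0.375000 = 2.218593

H = 2.2186 bits/symbol


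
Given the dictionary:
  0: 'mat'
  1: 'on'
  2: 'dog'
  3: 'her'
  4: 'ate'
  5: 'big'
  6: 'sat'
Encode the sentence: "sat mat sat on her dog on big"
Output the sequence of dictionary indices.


Look up each word in the dictionary:
  'sat' -> 6
  'mat' -> 0
  'sat' -> 6
  'on' -> 1
  'her' -> 3
  'dog' -> 2
  'on' -> 1
  'big' -> 5

Encoded: [6, 0, 6, 1, 3, 2, 1, 5]


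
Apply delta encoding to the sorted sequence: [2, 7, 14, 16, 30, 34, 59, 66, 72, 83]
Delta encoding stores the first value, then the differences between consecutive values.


First value: 2
Deltas:
  7 - 2 = 5
  14 - 7 = 7
  16 - 14 = 2
  30 - 16 = 14
  34 - 30 = 4
  59 - 34 = 25
  66 - 59 = 7
  72 - 66 = 6
  83 - 72 = 11


Delta encoded: [2, 5, 7, 2, 14, 4, 25, 7, 6, 11]


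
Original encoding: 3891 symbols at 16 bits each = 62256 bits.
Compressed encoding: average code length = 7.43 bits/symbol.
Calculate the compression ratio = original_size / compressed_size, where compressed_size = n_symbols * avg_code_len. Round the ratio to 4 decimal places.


original_size = n_symbols * orig_bits = 3891 * 16 = 62256 bits
compressed_size = n_symbols * avg_code_len = 3891 * 7.43 = 28910.13 bits
ratio = original_size / compressed_size = 62256 / 28910.13 = 2.1534

Compression ratio = 2.1534


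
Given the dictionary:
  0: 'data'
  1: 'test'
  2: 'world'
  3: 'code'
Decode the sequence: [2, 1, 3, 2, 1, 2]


Look up each index in the dictionary:
  2 -> 'world'
  1 -> 'test'
  3 -> 'code'
  2 -> 'world'
  1 -> 'test'
  2 -> 'world'

Decoded: "world test code world test world"


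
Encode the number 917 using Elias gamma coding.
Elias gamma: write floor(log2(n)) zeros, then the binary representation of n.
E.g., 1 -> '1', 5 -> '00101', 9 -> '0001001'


num_bits = floor(log2(917)) + 1 = 10
leading_zeros = num_bits - 1 = 9
binary(917) = 1110010101

Elias gamma(917) = '000000000' + '1110010101' = 0000000001110010101 (19 bits)


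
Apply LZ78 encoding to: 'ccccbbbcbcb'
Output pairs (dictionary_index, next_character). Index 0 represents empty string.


LZ78 encoding steps:
Dictionary: {0: ''}
Step 1: w='' (idx 0), next='c' -> output (0, 'c'), add 'c' as idx 1
Step 2: w='c' (idx 1), next='c' -> output (1, 'c'), add 'cc' as idx 2
Step 3: w='c' (idx 1), next='b' -> output (1, 'b'), add 'cb' as idx 3
Step 4: w='' (idx 0), next='b' -> output (0, 'b'), add 'b' as idx 4
Step 5: w='b' (idx 4), next='c' -> output (4, 'c'), add 'bc' as idx 5
Step 6: w='bc' (idx 5), next='b' -> output (5, 'b'), add 'bcb' as idx 6


Encoded: [(0, 'c'), (1, 'c'), (1, 'b'), (0, 'b'), (4, 'c'), (5, 'b')]


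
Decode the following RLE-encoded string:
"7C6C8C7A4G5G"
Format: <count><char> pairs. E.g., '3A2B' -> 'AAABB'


Expanding each <count><char> pair:
  7C -> 'CCCCCCC'
  6C -> 'CCCCCC'
  8C -> 'CCCCCCCC'
  7A -> 'AAAAAAA'
  4G -> 'GGGG'
  5G -> 'GGGGG'

Decoded = CCCCCCCCCCCCCCCCCCCCCAAAAAAAGGGGGGGGG


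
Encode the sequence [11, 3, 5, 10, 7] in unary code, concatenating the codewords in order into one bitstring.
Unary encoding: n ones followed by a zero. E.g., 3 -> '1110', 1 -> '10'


Encode each number as n ones followed by a terminating 0:
  11 -> 111111111110 (12 bits)
  3 -> 1110 (4 bits)
  5 -> 111110 (6 bits)
  10 -> 11111111110 (11 bits)
  7 -> 11111110 (8 bits)
Total length = 12 + 4 + 6 + 11 + 8 = 41 bits.

Unary([11, 3, 5, 10, 7]) = 11111111111011101111101111111111011111110 (41 bits)


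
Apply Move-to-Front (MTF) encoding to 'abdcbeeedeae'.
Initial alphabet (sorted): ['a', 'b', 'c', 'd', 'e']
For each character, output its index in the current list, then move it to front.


MTF encoding:
'a': index 0 in ['a', 'b', 'c', 'd', 'e'] -> ['a', 'b', 'c', 'd', 'e']
'b': index 1 in ['a', 'b', 'c', 'd', 'e'] -> ['b', 'a', 'c', 'd', 'e']
'd': index 3 in ['b', 'a', 'c', 'd', 'e'] -> ['d', 'b', 'a', 'c', 'e']
'c': index 3 in ['d', 'b', 'a', 'c', 'e'] -> ['c', 'd', 'b', 'a', 'e']
'b': index 2 in ['c', 'd', 'b', 'a', 'e'] -> ['b', 'c', 'd', 'a', 'e']
'e': index 4 in ['b', 'c', 'd', 'a', 'e'] -> ['e', 'b', 'c', 'd', 'a']
'e': index 0 in ['e', 'b', 'c', 'd', 'a'] -> ['e', 'b', 'c', 'd', 'a']
'e': index 0 in ['e', 'b', 'c', 'd', 'a'] -> ['e', 'b', 'c', 'd', 'a']
'd': index 3 in ['e', 'b', 'c', 'd', 'a'] -> ['d', 'e', 'b', 'c', 'a']
'e': index 1 in ['d', 'e', 'b', 'c', 'a'] -> ['e', 'd', 'b', 'c', 'a']
'a': index 4 in ['e', 'd', 'b', 'c', 'a'] -> ['a', 'e', 'd', 'b', 'c']
'e': index 1 in ['a', 'e', 'd', 'b', 'c'] -> ['e', 'a', 'd', 'b', 'c']


Output: [0, 1, 3, 3, 2, 4, 0, 0, 3, 1, 4, 1]


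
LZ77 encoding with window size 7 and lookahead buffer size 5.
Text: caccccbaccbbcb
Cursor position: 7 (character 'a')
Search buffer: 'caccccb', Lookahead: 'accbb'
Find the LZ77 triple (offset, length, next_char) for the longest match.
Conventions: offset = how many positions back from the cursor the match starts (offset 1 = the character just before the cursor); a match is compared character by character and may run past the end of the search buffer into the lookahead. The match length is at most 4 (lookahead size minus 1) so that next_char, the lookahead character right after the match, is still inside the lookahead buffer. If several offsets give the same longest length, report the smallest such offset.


Try each offset into the search buffer:
  offset=1 (pos 6, char 'b'): match length 0
  offset=2 (pos 5, char 'c'): match length 0
  offset=3 (pos 4, char 'c'): match length 0
  offset=4 (pos 3, char 'c'): match length 0
  offset=5 (pos 2, char 'c'): match length 0
  offset=6 (pos 1, char 'a'): match length 3
  offset=7 (pos 0, char 'c'): match length 0
Longest match has length 3 at offset 6.
next_char = character at position 7 + 3 = 10 -> 'b'

Best match: offset=6, length=3 (matching 'acc' starting at position 1)
LZ77 triple: (6, 3, 'b')


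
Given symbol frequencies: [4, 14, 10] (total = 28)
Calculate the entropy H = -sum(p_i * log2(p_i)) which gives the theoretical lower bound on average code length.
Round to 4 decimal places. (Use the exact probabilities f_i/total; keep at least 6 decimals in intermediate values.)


Per-symbol terms -p_i * log2(p_i) with p_i = f_i/28:
  p = 4/28 = 0.142857: log2(p) = -2.807355, -p*log2(p) = 0.401051
  p = 14/28 = 0.500000: log2(p) = -1.000000, -p*log2(p) = 0.500000
  p = 10/28 = 0.357143: log2(p) = -1.485427, -p*log2(p) = 0.530510
H = 0.401051 + 0.500000 + 0.530510 = 1.431561

H = 1.4316 bits/symbol
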